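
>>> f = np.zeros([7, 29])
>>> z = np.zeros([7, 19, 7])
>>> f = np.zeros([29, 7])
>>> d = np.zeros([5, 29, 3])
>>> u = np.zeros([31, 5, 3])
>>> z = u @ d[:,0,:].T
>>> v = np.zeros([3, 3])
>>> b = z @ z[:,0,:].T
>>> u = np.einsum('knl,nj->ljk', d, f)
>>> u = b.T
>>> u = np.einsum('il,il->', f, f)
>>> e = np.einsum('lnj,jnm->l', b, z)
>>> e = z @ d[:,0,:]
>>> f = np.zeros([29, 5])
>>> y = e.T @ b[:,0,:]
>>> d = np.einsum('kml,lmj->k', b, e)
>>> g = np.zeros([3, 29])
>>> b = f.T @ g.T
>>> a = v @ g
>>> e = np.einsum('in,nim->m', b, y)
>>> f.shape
(29, 5)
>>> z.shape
(31, 5, 5)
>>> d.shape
(31,)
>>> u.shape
()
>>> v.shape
(3, 3)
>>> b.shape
(5, 3)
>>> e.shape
(31,)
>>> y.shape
(3, 5, 31)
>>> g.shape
(3, 29)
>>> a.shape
(3, 29)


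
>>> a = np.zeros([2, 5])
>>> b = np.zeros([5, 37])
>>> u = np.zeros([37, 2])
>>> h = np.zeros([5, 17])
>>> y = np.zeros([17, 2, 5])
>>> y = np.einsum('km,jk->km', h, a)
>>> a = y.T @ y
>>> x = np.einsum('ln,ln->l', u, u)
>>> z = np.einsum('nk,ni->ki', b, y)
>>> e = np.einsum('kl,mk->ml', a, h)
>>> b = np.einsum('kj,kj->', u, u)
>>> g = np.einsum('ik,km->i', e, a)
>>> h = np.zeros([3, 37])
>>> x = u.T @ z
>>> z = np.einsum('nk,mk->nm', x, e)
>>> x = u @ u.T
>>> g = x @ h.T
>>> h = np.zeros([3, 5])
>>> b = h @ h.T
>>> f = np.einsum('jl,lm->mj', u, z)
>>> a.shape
(17, 17)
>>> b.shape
(3, 3)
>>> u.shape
(37, 2)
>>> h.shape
(3, 5)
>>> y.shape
(5, 17)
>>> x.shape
(37, 37)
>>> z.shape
(2, 5)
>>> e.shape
(5, 17)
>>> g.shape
(37, 3)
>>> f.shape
(5, 37)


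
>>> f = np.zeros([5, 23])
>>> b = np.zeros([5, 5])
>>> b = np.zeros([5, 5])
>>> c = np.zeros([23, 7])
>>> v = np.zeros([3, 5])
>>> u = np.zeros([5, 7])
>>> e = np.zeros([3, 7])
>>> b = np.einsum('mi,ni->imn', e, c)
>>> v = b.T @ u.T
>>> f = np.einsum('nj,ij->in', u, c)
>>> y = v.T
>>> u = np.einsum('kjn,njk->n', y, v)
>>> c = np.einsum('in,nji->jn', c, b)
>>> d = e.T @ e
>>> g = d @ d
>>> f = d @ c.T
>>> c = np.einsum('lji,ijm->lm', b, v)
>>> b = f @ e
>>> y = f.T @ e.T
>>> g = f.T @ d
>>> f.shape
(7, 3)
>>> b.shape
(7, 7)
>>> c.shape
(7, 5)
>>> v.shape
(23, 3, 5)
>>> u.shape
(23,)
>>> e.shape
(3, 7)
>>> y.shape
(3, 3)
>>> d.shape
(7, 7)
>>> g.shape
(3, 7)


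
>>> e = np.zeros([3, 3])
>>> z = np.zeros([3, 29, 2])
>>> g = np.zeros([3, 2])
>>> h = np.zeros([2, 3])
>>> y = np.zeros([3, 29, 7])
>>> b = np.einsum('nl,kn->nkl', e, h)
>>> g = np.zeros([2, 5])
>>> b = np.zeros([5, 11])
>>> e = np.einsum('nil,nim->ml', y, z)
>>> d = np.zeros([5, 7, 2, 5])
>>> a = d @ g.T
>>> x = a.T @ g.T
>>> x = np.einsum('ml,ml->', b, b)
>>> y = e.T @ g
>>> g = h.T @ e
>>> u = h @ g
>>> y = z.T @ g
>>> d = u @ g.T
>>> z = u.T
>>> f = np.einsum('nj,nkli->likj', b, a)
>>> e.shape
(2, 7)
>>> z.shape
(7, 2)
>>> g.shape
(3, 7)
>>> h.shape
(2, 3)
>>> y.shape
(2, 29, 7)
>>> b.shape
(5, 11)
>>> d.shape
(2, 3)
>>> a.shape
(5, 7, 2, 2)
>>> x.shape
()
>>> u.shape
(2, 7)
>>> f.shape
(2, 2, 7, 11)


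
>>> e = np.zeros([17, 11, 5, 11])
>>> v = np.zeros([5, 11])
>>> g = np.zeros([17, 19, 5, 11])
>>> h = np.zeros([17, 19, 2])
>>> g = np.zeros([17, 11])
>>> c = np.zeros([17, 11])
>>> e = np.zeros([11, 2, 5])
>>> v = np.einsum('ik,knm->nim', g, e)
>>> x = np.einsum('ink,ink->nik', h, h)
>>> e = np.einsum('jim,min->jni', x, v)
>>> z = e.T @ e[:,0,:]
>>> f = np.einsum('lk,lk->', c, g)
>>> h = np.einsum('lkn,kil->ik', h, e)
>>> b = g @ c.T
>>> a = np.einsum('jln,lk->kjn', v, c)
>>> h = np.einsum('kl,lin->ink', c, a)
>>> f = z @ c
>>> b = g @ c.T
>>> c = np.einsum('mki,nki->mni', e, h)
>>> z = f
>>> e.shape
(19, 5, 17)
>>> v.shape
(2, 17, 5)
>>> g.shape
(17, 11)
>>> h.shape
(2, 5, 17)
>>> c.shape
(19, 2, 17)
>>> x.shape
(19, 17, 2)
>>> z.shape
(17, 5, 11)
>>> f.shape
(17, 5, 11)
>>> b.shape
(17, 17)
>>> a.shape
(11, 2, 5)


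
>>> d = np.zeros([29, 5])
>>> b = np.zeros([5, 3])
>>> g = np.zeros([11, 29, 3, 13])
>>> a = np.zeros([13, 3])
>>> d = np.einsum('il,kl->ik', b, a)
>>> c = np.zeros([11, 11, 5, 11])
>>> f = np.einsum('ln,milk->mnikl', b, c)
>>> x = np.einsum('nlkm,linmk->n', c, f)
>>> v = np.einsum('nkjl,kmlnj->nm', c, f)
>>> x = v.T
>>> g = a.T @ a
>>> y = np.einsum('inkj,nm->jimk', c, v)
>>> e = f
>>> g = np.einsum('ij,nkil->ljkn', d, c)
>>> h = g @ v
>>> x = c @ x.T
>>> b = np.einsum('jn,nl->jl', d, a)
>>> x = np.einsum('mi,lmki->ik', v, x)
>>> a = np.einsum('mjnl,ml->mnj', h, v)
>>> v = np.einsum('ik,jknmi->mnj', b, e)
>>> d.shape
(5, 13)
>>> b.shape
(5, 3)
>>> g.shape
(11, 13, 11, 11)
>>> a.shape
(11, 11, 13)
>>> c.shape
(11, 11, 5, 11)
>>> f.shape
(11, 3, 11, 11, 5)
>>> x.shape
(3, 5)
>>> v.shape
(11, 11, 11)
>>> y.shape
(11, 11, 3, 5)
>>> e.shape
(11, 3, 11, 11, 5)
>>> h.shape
(11, 13, 11, 3)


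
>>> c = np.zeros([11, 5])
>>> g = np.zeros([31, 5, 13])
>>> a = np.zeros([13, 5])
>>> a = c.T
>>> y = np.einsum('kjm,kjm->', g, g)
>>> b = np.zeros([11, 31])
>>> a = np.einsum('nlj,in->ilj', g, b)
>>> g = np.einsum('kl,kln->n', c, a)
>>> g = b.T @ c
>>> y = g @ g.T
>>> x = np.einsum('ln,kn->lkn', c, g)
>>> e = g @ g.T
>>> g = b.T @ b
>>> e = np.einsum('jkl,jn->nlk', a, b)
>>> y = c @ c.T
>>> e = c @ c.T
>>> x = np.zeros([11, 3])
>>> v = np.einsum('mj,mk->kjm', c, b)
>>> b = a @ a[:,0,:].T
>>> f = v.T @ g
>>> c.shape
(11, 5)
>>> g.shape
(31, 31)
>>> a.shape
(11, 5, 13)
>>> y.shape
(11, 11)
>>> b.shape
(11, 5, 11)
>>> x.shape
(11, 3)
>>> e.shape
(11, 11)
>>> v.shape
(31, 5, 11)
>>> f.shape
(11, 5, 31)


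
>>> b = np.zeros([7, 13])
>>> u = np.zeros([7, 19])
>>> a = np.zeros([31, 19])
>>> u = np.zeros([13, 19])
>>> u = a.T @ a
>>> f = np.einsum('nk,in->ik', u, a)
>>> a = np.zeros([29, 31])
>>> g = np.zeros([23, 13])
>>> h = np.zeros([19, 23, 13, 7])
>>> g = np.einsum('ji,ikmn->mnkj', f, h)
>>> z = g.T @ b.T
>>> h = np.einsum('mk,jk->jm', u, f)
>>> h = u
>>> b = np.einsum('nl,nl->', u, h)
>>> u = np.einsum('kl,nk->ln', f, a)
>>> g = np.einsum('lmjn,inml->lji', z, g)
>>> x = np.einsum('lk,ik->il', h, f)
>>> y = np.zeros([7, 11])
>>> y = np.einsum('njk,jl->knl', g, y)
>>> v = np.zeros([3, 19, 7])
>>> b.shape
()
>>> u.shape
(19, 29)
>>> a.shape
(29, 31)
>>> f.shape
(31, 19)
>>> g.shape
(31, 7, 13)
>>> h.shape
(19, 19)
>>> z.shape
(31, 23, 7, 7)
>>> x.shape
(31, 19)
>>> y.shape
(13, 31, 11)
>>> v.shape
(3, 19, 7)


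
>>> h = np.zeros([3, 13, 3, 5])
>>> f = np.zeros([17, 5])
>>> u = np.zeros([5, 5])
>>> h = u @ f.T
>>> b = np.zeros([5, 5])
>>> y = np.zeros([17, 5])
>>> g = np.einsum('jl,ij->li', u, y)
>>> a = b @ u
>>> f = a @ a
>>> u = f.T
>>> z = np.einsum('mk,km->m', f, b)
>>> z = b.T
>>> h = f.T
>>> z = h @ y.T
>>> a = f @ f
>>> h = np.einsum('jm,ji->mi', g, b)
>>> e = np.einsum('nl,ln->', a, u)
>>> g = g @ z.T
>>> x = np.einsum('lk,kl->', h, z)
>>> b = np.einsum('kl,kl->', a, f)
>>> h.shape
(17, 5)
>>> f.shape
(5, 5)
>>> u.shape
(5, 5)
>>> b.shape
()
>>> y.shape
(17, 5)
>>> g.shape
(5, 5)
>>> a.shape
(5, 5)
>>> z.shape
(5, 17)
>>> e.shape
()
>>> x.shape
()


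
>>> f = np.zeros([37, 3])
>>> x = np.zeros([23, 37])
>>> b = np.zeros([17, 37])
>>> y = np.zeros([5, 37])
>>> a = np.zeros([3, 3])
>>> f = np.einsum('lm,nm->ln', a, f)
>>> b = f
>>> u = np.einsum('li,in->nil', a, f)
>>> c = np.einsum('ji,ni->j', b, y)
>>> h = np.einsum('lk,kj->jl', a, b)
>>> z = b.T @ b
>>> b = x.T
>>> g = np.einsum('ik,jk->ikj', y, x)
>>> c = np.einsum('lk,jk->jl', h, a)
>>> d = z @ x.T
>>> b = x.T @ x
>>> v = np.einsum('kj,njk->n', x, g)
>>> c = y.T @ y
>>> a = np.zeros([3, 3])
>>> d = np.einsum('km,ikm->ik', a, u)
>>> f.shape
(3, 37)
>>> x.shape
(23, 37)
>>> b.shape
(37, 37)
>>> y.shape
(5, 37)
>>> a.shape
(3, 3)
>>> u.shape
(37, 3, 3)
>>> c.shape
(37, 37)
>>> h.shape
(37, 3)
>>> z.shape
(37, 37)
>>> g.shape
(5, 37, 23)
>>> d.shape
(37, 3)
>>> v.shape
(5,)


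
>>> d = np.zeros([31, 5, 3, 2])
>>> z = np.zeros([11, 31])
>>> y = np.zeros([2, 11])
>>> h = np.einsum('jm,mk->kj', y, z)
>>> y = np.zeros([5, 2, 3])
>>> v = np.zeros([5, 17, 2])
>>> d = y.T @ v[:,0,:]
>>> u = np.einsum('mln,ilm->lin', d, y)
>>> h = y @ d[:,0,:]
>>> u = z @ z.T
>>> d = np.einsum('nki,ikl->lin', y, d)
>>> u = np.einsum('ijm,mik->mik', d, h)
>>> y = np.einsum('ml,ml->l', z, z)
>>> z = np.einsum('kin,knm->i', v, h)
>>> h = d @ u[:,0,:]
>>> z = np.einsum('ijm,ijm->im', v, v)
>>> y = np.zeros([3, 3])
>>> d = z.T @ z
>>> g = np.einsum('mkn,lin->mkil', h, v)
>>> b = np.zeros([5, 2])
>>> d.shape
(2, 2)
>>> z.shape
(5, 2)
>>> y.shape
(3, 3)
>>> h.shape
(2, 3, 2)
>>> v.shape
(5, 17, 2)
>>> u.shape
(5, 2, 2)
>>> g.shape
(2, 3, 17, 5)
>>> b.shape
(5, 2)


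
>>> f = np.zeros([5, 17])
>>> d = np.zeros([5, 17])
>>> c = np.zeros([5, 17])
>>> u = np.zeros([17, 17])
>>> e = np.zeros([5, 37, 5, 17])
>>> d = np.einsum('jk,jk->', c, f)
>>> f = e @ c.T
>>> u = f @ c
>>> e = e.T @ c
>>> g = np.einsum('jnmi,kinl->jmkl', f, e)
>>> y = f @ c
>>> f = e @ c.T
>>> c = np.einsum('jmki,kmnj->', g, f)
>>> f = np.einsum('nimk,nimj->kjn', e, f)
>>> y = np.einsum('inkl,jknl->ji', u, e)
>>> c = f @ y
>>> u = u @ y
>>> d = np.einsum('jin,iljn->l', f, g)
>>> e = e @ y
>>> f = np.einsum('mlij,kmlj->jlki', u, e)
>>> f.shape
(5, 37, 17, 5)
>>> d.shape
(5,)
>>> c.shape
(17, 5, 5)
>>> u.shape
(5, 37, 5, 5)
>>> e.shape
(17, 5, 37, 5)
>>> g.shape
(5, 5, 17, 17)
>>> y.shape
(17, 5)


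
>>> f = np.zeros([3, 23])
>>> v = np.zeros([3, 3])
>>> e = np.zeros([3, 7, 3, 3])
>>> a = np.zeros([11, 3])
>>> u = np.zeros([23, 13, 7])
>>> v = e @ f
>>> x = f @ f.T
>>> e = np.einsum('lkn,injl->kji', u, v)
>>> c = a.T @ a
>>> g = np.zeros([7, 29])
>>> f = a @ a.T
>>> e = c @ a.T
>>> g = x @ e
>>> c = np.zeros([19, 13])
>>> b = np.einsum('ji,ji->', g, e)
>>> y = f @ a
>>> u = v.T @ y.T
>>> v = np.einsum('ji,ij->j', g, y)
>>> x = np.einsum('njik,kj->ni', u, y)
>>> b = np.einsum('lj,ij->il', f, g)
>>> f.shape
(11, 11)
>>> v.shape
(3,)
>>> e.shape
(3, 11)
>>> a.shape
(11, 3)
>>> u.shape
(23, 3, 7, 11)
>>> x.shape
(23, 7)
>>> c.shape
(19, 13)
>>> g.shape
(3, 11)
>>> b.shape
(3, 11)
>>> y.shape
(11, 3)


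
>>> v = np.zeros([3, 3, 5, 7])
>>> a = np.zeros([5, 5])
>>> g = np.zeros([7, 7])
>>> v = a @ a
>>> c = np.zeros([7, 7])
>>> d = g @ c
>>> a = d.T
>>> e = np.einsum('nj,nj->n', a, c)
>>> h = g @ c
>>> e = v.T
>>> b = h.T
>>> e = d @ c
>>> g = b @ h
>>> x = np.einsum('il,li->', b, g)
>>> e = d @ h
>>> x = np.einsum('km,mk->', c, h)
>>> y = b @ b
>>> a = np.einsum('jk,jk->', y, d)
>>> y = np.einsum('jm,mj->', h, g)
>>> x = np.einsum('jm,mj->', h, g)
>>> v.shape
(5, 5)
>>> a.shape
()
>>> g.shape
(7, 7)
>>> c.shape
(7, 7)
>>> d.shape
(7, 7)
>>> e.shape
(7, 7)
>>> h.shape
(7, 7)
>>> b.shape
(7, 7)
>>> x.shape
()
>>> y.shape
()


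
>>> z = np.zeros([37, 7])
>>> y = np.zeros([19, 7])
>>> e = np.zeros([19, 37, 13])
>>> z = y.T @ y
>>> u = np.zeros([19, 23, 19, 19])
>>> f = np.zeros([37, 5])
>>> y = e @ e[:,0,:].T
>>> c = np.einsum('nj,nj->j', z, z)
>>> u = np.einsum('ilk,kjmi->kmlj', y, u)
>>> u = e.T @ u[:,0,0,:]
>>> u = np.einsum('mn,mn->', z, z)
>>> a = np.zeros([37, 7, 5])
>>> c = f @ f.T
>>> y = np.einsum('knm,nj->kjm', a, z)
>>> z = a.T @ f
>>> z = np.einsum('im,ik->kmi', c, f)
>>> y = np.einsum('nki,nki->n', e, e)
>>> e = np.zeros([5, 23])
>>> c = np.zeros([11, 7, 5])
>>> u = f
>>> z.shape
(5, 37, 37)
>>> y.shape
(19,)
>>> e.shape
(5, 23)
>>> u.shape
(37, 5)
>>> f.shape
(37, 5)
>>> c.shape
(11, 7, 5)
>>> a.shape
(37, 7, 5)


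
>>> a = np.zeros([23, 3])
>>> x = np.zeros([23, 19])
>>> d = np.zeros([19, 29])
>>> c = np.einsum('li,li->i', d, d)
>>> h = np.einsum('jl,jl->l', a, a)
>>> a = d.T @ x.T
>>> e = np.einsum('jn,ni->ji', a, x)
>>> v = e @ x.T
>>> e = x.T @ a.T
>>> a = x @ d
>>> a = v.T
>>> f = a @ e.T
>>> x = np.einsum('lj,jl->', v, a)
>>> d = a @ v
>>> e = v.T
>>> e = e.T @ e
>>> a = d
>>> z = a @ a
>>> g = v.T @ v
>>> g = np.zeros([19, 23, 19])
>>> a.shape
(23, 23)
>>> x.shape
()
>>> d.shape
(23, 23)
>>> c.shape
(29,)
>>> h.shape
(3,)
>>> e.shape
(29, 29)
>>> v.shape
(29, 23)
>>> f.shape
(23, 19)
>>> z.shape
(23, 23)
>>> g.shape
(19, 23, 19)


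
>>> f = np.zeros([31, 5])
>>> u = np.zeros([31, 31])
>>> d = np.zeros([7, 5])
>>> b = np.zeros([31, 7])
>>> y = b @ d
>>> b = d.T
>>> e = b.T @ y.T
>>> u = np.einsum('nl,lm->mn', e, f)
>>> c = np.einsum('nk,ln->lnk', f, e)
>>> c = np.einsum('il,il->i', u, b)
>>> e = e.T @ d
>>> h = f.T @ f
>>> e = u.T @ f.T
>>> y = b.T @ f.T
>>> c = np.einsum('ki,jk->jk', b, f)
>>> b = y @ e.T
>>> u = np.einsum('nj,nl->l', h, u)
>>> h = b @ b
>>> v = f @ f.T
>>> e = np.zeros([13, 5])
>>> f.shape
(31, 5)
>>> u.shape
(7,)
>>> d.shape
(7, 5)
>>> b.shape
(7, 7)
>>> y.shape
(7, 31)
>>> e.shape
(13, 5)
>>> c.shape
(31, 5)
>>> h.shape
(7, 7)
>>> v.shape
(31, 31)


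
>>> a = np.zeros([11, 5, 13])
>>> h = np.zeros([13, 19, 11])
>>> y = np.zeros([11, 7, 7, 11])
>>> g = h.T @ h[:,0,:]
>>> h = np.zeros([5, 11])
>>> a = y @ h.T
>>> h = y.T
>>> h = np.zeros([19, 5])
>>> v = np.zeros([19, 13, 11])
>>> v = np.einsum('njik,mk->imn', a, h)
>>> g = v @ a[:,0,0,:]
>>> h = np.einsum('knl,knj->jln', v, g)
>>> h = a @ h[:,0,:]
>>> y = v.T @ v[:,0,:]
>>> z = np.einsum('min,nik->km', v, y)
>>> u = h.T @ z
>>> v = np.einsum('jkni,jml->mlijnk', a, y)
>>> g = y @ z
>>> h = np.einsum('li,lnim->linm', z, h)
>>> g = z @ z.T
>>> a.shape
(11, 7, 7, 5)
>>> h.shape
(11, 7, 7, 19)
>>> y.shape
(11, 19, 11)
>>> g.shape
(11, 11)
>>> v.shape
(19, 11, 5, 11, 7, 7)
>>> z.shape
(11, 7)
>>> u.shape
(19, 7, 7, 7)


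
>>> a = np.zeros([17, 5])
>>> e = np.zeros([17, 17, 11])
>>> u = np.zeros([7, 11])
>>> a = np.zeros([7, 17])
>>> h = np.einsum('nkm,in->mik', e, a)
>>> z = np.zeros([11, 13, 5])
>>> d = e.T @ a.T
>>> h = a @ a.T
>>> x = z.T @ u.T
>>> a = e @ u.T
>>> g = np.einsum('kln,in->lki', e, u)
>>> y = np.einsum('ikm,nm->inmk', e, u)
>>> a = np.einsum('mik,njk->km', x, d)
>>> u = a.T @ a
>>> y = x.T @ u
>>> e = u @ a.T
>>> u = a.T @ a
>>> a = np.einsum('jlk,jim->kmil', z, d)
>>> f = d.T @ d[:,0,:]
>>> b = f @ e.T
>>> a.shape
(5, 7, 17, 13)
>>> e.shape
(5, 7)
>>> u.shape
(5, 5)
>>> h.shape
(7, 7)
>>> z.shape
(11, 13, 5)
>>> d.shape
(11, 17, 7)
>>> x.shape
(5, 13, 7)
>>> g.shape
(17, 17, 7)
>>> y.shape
(7, 13, 5)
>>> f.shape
(7, 17, 7)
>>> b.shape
(7, 17, 5)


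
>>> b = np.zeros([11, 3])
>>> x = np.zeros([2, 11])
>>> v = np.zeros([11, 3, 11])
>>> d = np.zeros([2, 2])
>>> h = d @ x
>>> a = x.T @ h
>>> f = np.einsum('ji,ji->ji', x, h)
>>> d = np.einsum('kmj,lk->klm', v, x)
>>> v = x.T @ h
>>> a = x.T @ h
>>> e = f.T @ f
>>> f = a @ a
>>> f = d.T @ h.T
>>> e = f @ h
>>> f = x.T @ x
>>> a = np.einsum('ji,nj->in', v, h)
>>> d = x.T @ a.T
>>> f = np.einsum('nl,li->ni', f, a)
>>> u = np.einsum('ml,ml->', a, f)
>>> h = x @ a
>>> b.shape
(11, 3)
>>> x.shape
(2, 11)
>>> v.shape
(11, 11)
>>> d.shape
(11, 11)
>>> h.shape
(2, 2)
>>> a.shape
(11, 2)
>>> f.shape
(11, 2)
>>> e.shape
(3, 2, 11)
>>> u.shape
()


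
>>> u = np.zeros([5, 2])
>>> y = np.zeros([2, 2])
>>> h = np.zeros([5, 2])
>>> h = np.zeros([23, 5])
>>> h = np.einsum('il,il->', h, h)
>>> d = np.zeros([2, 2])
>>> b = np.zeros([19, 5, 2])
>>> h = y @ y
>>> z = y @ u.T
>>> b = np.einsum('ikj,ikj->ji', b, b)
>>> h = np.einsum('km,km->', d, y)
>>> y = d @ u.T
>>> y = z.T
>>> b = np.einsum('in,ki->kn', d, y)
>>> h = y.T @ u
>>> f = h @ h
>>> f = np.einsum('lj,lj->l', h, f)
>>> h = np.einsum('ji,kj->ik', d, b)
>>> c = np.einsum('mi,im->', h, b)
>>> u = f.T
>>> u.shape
(2,)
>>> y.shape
(5, 2)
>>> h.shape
(2, 5)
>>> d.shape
(2, 2)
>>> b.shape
(5, 2)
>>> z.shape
(2, 5)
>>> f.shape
(2,)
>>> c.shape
()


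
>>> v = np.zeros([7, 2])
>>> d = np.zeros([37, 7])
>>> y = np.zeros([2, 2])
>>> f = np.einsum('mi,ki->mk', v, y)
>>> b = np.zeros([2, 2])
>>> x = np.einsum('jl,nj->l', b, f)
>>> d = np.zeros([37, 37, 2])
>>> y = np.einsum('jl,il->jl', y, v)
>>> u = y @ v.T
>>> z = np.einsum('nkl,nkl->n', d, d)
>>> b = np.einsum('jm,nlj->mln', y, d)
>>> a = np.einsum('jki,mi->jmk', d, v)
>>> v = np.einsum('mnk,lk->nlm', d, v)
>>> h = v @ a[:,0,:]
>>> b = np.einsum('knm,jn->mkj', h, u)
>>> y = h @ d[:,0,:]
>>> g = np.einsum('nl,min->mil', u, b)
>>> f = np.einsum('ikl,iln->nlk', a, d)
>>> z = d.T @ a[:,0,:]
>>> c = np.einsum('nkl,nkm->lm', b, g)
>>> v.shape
(37, 7, 37)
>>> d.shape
(37, 37, 2)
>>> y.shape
(37, 7, 2)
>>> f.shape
(2, 37, 7)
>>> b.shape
(37, 37, 2)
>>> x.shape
(2,)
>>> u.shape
(2, 7)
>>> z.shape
(2, 37, 37)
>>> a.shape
(37, 7, 37)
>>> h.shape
(37, 7, 37)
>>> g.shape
(37, 37, 7)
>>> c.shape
(2, 7)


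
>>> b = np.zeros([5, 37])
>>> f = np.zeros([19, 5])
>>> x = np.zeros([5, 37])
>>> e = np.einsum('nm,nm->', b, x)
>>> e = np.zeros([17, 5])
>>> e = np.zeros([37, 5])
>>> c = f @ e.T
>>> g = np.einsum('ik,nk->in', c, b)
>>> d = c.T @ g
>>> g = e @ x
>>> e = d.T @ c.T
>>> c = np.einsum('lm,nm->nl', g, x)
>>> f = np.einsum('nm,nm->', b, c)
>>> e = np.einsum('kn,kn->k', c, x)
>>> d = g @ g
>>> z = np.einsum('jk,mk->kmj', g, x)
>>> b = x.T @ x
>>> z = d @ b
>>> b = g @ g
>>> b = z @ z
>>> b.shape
(37, 37)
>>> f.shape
()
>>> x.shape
(5, 37)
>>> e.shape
(5,)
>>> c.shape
(5, 37)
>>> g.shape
(37, 37)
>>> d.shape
(37, 37)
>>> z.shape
(37, 37)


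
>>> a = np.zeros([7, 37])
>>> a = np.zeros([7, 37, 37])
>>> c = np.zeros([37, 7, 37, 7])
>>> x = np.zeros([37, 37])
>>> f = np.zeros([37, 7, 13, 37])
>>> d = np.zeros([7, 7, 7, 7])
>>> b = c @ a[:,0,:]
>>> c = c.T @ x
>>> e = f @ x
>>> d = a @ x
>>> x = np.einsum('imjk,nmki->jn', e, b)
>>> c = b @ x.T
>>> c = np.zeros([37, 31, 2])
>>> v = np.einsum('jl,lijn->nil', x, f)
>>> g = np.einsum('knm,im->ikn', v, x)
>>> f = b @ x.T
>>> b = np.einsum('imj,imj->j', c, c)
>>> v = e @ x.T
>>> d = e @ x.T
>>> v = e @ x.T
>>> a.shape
(7, 37, 37)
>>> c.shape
(37, 31, 2)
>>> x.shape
(13, 37)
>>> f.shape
(37, 7, 37, 13)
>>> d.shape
(37, 7, 13, 13)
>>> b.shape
(2,)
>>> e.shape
(37, 7, 13, 37)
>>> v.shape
(37, 7, 13, 13)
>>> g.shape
(13, 37, 7)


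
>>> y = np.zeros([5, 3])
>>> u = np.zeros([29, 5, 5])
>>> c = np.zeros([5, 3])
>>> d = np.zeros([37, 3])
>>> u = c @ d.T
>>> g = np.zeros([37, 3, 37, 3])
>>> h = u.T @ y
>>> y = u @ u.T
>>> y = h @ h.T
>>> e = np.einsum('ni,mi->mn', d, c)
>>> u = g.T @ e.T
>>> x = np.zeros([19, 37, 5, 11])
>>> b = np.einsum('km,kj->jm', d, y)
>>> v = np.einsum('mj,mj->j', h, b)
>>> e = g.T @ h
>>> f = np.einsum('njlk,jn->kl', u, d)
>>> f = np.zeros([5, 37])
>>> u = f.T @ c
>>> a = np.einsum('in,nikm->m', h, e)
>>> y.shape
(37, 37)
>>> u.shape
(37, 3)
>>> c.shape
(5, 3)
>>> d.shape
(37, 3)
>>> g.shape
(37, 3, 37, 3)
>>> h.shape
(37, 3)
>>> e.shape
(3, 37, 3, 3)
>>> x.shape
(19, 37, 5, 11)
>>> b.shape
(37, 3)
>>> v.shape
(3,)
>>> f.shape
(5, 37)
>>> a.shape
(3,)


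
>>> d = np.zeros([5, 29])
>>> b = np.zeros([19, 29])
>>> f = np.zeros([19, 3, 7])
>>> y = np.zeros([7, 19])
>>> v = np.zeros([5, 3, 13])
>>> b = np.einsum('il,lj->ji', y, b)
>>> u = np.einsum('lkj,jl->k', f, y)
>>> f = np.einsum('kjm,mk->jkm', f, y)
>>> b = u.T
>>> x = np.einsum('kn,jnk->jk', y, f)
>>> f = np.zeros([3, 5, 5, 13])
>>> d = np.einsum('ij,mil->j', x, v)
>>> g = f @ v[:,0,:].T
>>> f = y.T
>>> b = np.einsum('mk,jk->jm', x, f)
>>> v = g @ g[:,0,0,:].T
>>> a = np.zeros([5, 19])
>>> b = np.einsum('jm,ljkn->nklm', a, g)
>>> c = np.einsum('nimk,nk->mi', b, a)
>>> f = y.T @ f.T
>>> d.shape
(7,)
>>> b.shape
(5, 5, 3, 19)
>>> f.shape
(19, 19)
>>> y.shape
(7, 19)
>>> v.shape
(3, 5, 5, 3)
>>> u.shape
(3,)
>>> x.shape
(3, 7)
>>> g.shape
(3, 5, 5, 5)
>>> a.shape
(5, 19)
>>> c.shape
(3, 5)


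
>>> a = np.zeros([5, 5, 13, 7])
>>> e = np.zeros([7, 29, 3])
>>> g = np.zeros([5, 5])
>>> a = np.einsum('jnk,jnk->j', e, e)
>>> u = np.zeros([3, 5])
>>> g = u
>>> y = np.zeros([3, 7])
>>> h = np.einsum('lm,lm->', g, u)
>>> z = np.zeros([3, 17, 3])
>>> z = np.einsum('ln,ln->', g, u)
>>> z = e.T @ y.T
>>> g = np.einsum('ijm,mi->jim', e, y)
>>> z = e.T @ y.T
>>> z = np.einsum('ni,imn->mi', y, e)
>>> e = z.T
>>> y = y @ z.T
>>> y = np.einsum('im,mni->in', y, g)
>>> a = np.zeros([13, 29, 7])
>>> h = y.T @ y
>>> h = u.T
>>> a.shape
(13, 29, 7)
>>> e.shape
(7, 29)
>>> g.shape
(29, 7, 3)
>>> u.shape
(3, 5)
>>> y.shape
(3, 7)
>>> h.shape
(5, 3)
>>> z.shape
(29, 7)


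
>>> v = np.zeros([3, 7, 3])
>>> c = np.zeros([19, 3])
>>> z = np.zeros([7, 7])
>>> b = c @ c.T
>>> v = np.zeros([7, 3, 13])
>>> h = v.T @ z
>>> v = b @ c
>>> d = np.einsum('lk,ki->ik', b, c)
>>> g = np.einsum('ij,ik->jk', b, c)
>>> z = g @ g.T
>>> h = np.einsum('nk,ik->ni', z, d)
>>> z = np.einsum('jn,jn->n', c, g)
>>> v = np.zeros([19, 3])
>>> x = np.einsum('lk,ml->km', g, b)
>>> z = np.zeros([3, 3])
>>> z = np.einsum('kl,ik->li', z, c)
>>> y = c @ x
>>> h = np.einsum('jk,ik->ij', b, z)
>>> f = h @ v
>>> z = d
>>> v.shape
(19, 3)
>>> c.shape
(19, 3)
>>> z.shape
(3, 19)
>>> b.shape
(19, 19)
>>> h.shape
(3, 19)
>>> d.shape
(3, 19)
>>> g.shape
(19, 3)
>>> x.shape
(3, 19)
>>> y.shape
(19, 19)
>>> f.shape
(3, 3)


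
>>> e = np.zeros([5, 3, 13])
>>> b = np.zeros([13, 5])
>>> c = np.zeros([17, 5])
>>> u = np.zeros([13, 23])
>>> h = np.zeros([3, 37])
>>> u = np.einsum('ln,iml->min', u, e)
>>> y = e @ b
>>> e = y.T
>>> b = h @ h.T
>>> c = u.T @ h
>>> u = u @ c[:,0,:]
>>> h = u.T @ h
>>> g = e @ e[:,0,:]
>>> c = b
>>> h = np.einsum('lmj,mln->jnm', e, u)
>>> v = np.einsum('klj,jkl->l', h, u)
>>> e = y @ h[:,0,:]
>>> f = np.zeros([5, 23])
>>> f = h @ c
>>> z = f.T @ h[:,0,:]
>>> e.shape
(5, 3, 3)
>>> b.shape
(3, 3)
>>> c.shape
(3, 3)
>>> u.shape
(3, 5, 37)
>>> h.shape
(5, 37, 3)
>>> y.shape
(5, 3, 5)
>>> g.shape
(5, 3, 5)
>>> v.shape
(37,)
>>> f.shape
(5, 37, 3)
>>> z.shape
(3, 37, 3)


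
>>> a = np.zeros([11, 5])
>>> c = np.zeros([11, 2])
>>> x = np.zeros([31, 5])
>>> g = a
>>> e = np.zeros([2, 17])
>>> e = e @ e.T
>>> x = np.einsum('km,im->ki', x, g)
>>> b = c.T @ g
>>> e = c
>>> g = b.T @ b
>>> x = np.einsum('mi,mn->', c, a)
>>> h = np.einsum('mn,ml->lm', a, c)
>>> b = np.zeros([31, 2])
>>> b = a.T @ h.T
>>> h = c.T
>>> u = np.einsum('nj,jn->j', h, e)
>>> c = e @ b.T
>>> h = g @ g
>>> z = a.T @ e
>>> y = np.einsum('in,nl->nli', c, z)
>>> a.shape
(11, 5)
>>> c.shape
(11, 5)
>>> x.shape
()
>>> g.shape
(5, 5)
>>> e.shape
(11, 2)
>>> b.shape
(5, 2)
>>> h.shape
(5, 5)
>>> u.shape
(11,)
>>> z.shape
(5, 2)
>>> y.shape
(5, 2, 11)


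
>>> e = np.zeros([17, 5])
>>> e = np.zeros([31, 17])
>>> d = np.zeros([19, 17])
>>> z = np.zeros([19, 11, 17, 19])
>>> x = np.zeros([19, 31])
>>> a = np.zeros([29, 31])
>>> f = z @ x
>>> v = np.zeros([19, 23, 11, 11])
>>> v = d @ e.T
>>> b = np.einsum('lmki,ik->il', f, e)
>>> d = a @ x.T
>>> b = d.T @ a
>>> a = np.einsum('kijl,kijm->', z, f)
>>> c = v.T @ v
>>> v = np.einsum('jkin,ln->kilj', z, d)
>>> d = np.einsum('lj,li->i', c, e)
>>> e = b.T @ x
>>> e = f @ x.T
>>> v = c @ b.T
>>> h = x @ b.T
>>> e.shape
(19, 11, 17, 19)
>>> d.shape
(17,)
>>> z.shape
(19, 11, 17, 19)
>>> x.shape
(19, 31)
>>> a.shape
()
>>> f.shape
(19, 11, 17, 31)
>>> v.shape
(31, 19)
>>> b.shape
(19, 31)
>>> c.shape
(31, 31)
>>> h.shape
(19, 19)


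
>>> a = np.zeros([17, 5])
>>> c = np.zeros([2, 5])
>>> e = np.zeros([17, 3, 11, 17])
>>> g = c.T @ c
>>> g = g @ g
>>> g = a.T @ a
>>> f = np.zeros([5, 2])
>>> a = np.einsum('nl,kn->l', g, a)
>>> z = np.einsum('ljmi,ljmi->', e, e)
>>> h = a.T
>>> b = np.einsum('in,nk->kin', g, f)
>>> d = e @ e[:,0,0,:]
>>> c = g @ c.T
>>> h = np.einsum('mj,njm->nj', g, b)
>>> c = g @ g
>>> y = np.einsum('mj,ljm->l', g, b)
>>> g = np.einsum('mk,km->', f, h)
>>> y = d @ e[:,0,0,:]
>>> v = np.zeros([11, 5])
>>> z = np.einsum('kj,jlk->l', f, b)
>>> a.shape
(5,)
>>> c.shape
(5, 5)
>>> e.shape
(17, 3, 11, 17)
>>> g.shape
()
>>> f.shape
(5, 2)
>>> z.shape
(5,)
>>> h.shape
(2, 5)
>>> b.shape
(2, 5, 5)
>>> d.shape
(17, 3, 11, 17)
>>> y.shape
(17, 3, 11, 17)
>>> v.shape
(11, 5)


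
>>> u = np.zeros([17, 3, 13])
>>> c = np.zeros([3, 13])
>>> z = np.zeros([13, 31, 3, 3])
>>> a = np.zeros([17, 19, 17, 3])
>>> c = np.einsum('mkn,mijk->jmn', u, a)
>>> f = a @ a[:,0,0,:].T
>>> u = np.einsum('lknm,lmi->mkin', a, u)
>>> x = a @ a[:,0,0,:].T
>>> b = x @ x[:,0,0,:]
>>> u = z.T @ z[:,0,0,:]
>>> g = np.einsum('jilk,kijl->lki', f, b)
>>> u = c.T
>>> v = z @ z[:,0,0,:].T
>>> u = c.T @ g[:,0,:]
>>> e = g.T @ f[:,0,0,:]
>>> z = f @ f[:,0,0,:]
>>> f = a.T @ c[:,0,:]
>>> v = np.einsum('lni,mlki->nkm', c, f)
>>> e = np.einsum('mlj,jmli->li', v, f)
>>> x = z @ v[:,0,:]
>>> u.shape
(13, 17, 19)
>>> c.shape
(17, 17, 13)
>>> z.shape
(17, 19, 17, 17)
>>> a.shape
(17, 19, 17, 3)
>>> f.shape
(3, 17, 19, 13)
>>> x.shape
(17, 19, 17, 3)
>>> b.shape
(17, 19, 17, 17)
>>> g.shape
(17, 17, 19)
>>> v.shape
(17, 19, 3)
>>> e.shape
(19, 13)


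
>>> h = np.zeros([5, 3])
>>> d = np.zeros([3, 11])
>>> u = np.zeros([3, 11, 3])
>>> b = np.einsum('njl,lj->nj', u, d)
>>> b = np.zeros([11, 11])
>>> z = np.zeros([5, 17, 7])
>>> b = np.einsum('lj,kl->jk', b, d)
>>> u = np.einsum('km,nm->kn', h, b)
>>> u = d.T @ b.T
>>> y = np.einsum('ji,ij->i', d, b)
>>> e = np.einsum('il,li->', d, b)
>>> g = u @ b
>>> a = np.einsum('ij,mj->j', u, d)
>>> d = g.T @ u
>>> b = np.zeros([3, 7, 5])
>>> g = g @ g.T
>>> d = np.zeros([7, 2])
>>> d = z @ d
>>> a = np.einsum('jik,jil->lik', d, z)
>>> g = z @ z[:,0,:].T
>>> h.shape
(5, 3)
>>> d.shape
(5, 17, 2)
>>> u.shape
(11, 11)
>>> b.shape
(3, 7, 5)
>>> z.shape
(5, 17, 7)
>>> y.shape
(11,)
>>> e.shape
()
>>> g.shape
(5, 17, 5)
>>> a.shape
(7, 17, 2)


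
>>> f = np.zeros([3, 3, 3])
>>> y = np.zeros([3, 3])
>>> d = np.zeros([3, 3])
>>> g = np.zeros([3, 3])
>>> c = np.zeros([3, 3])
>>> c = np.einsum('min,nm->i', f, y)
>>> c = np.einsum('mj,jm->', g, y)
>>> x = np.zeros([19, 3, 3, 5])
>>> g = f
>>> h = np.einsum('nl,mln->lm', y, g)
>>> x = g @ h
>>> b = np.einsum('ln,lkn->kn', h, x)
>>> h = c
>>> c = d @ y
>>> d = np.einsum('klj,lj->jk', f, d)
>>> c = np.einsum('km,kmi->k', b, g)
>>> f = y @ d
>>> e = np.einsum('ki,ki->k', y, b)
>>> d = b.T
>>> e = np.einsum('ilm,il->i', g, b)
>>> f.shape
(3, 3)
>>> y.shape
(3, 3)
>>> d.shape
(3, 3)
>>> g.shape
(3, 3, 3)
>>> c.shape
(3,)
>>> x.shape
(3, 3, 3)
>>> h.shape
()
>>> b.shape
(3, 3)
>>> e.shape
(3,)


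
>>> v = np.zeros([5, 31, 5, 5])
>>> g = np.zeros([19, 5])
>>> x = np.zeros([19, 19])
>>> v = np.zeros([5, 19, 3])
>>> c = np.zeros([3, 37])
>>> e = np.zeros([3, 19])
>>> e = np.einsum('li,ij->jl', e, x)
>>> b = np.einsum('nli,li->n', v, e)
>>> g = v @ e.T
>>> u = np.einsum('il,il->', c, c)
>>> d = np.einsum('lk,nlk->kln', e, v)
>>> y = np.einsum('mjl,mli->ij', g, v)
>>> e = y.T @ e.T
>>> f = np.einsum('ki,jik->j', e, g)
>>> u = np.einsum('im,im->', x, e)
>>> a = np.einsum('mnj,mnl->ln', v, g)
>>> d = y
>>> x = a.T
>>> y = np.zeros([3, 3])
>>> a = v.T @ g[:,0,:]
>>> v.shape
(5, 19, 3)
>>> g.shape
(5, 19, 19)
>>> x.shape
(19, 19)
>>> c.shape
(3, 37)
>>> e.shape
(19, 19)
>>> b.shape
(5,)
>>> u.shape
()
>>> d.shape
(3, 19)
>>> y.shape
(3, 3)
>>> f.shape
(5,)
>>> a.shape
(3, 19, 19)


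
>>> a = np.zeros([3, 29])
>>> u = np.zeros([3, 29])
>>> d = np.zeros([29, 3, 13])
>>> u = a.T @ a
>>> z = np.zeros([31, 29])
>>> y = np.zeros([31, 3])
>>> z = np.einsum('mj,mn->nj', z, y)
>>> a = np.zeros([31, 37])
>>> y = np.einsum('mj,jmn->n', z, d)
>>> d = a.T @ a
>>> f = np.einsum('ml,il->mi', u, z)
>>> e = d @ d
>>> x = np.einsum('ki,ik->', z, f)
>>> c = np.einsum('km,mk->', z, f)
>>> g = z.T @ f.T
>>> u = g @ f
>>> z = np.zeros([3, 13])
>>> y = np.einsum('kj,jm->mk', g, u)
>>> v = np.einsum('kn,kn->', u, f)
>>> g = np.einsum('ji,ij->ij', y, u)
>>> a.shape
(31, 37)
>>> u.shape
(29, 3)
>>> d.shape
(37, 37)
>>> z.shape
(3, 13)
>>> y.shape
(3, 29)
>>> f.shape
(29, 3)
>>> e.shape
(37, 37)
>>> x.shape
()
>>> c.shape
()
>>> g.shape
(29, 3)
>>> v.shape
()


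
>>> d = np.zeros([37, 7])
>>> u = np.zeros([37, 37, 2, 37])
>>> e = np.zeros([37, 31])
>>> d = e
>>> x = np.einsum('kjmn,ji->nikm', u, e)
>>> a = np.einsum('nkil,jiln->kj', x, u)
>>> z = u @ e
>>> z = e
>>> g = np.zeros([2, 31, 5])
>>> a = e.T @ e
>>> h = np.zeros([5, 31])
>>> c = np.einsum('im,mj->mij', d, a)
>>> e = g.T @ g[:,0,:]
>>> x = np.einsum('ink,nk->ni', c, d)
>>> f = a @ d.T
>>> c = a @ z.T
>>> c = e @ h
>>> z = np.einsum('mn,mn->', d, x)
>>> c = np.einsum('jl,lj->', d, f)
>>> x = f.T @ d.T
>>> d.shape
(37, 31)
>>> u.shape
(37, 37, 2, 37)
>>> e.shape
(5, 31, 5)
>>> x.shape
(37, 37)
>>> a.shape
(31, 31)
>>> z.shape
()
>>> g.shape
(2, 31, 5)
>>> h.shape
(5, 31)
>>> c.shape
()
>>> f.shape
(31, 37)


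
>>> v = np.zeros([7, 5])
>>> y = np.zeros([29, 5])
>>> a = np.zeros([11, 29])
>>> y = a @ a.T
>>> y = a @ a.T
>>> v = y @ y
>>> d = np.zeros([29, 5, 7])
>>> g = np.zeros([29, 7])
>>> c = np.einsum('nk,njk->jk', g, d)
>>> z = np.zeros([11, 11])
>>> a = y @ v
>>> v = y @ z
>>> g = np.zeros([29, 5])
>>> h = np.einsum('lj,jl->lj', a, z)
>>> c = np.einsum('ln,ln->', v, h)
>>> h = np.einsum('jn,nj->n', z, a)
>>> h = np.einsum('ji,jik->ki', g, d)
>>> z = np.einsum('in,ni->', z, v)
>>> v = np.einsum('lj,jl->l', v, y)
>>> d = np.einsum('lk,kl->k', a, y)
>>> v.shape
(11,)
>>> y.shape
(11, 11)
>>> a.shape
(11, 11)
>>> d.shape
(11,)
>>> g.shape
(29, 5)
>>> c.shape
()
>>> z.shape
()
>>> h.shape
(7, 5)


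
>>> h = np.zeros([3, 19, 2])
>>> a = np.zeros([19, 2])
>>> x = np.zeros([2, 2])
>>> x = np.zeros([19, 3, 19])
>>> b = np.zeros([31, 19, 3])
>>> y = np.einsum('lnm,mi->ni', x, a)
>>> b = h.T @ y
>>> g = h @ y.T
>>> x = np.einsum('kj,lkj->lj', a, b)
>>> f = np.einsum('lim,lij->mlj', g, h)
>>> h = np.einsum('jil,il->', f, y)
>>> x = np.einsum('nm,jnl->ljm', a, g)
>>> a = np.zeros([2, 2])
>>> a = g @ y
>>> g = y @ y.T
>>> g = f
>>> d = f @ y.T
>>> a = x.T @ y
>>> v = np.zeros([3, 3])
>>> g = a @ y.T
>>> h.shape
()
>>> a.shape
(2, 3, 2)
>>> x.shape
(3, 3, 2)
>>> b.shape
(2, 19, 2)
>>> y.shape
(3, 2)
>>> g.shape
(2, 3, 3)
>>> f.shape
(3, 3, 2)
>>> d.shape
(3, 3, 3)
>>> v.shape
(3, 3)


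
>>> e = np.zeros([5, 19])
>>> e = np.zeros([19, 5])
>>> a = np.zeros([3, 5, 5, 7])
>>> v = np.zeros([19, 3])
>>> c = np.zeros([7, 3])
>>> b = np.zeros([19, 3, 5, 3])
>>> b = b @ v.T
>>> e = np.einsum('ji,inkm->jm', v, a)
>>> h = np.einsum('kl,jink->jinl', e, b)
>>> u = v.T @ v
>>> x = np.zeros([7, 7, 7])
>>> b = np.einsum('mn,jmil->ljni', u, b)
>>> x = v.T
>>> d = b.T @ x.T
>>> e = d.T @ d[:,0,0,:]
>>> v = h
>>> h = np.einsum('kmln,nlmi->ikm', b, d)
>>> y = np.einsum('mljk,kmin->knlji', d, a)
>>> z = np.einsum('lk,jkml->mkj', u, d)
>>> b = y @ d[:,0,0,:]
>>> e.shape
(3, 19, 3, 3)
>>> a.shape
(3, 5, 5, 7)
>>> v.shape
(19, 3, 5, 7)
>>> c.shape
(7, 3)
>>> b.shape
(3, 7, 3, 19, 3)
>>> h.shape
(3, 19, 19)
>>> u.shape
(3, 3)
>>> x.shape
(3, 19)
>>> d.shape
(5, 3, 19, 3)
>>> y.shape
(3, 7, 3, 19, 5)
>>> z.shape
(19, 3, 5)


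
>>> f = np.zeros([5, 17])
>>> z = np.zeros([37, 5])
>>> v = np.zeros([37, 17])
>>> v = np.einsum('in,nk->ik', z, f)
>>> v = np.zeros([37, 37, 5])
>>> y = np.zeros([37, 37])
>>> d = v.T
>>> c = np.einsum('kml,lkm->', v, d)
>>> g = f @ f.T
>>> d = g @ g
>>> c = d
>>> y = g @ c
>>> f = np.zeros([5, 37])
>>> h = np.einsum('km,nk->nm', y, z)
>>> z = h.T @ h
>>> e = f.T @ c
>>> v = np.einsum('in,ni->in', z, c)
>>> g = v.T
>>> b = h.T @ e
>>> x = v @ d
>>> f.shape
(5, 37)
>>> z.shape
(5, 5)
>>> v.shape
(5, 5)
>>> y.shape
(5, 5)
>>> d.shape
(5, 5)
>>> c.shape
(5, 5)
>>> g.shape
(5, 5)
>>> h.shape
(37, 5)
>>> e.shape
(37, 5)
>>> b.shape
(5, 5)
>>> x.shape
(5, 5)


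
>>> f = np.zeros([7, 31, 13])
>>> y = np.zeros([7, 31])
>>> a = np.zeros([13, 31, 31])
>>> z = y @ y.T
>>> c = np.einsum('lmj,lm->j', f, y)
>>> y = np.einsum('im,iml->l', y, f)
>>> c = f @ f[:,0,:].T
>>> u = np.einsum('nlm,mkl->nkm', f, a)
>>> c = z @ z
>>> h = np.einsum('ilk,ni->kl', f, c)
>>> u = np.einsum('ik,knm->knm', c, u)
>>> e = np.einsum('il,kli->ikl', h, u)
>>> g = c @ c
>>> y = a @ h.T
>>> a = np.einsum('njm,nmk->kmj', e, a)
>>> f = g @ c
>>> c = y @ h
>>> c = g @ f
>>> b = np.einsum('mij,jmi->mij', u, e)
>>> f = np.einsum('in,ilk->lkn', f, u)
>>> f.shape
(31, 13, 7)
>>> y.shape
(13, 31, 13)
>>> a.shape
(31, 31, 7)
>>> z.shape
(7, 7)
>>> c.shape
(7, 7)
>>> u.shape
(7, 31, 13)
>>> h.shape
(13, 31)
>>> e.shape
(13, 7, 31)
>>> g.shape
(7, 7)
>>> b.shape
(7, 31, 13)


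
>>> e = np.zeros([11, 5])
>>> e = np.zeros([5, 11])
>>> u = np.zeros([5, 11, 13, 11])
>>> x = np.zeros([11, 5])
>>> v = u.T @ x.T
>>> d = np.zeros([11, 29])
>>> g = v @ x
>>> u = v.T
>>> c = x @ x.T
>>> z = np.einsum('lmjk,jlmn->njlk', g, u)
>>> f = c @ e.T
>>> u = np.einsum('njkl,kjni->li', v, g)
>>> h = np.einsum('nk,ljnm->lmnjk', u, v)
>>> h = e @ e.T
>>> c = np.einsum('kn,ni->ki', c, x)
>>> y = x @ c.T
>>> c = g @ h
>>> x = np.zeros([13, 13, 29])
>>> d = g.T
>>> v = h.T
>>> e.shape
(5, 11)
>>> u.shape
(11, 5)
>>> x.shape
(13, 13, 29)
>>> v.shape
(5, 5)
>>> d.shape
(5, 11, 13, 11)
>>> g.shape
(11, 13, 11, 5)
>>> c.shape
(11, 13, 11, 5)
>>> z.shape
(11, 11, 11, 5)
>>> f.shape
(11, 5)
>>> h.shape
(5, 5)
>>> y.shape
(11, 11)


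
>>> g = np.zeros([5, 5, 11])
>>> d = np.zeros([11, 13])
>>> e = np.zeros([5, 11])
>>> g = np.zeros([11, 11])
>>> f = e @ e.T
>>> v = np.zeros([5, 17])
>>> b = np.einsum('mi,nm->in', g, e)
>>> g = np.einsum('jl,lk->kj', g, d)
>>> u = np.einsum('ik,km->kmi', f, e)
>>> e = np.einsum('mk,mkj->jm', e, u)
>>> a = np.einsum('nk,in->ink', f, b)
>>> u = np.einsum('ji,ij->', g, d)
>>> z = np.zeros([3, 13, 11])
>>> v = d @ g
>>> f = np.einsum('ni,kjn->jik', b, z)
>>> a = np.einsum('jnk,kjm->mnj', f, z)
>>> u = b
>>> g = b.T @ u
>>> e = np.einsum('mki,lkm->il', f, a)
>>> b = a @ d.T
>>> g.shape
(5, 5)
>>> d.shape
(11, 13)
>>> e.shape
(3, 11)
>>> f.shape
(13, 5, 3)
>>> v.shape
(11, 11)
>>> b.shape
(11, 5, 11)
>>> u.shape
(11, 5)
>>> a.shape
(11, 5, 13)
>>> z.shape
(3, 13, 11)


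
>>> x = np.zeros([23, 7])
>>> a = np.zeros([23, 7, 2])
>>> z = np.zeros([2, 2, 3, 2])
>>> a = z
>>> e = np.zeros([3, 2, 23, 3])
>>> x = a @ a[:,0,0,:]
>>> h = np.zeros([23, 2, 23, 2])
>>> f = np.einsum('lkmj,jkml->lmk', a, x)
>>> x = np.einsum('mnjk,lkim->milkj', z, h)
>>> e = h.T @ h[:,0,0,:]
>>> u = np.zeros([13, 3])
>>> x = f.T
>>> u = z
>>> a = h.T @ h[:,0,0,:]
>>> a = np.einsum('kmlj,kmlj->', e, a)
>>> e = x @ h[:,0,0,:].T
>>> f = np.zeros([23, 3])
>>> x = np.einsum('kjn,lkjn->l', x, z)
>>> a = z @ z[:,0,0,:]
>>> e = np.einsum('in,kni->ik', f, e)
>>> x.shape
(2,)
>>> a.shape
(2, 2, 3, 2)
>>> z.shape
(2, 2, 3, 2)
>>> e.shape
(23, 2)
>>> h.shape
(23, 2, 23, 2)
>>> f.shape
(23, 3)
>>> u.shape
(2, 2, 3, 2)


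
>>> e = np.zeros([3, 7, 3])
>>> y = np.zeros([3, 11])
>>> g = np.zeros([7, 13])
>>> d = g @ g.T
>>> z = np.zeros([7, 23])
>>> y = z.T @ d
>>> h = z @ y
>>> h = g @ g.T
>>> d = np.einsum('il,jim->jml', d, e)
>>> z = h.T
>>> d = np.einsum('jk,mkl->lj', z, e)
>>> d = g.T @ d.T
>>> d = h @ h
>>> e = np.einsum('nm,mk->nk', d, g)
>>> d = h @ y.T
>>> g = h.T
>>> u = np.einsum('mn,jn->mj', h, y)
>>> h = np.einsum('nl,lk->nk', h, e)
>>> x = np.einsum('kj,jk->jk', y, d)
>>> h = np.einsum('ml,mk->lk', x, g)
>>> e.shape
(7, 13)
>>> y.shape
(23, 7)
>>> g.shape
(7, 7)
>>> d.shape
(7, 23)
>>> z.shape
(7, 7)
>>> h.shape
(23, 7)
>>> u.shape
(7, 23)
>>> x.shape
(7, 23)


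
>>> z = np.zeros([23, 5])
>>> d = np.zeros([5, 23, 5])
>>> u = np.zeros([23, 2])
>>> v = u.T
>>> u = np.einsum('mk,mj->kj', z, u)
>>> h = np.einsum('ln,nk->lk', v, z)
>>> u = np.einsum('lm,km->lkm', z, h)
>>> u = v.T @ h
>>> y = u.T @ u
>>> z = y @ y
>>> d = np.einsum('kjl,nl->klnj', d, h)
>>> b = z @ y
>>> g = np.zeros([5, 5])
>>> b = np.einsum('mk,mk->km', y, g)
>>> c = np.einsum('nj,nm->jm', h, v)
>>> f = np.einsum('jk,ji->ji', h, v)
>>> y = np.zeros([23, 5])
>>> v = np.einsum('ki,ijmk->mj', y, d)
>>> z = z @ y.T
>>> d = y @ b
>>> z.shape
(5, 23)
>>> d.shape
(23, 5)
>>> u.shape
(23, 5)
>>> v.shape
(2, 5)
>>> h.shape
(2, 5)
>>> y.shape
(23, 5)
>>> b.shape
(5, 5)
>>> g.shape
(5, 5)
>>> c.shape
(5, 23)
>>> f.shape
(2, 23)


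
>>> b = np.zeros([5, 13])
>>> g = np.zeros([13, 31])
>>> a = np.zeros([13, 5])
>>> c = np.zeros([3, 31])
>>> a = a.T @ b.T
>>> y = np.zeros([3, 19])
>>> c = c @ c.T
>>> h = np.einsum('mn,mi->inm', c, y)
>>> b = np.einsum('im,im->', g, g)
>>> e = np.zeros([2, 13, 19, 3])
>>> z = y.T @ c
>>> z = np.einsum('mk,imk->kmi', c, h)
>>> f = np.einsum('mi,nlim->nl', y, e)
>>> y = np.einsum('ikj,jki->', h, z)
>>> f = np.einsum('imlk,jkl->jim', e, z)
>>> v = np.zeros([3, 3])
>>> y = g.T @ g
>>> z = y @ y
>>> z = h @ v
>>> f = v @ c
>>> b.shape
()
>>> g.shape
(13, 31)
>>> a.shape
(5, 5)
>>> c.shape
(3, 3)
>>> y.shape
(31, 31)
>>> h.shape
(19, 3, 3)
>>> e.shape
(2, 13, 19, 3)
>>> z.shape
(19, 3, 3)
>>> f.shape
(3, 3)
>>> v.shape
(3, 3)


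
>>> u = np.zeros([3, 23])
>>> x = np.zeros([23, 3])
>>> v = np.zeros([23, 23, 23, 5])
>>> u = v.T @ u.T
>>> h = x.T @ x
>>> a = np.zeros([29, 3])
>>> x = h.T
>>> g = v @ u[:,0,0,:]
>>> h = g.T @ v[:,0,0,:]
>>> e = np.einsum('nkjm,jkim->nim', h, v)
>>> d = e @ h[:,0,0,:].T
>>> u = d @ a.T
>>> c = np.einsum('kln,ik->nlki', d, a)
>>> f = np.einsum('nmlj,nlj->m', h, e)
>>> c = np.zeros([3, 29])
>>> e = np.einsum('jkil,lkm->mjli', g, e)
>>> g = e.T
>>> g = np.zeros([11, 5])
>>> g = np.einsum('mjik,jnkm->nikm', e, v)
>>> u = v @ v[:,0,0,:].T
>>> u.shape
(23, 23, 23, 23)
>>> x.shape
(3, 3)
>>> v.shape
(23, 23, 23, 5)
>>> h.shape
(3, 23, 23, 5)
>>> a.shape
(29, 3)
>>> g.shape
(23, 3, 23, 5)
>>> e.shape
(5, 23, 3, 23)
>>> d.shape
(3, 23, 3)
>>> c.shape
(3, 29)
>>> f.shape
(23,)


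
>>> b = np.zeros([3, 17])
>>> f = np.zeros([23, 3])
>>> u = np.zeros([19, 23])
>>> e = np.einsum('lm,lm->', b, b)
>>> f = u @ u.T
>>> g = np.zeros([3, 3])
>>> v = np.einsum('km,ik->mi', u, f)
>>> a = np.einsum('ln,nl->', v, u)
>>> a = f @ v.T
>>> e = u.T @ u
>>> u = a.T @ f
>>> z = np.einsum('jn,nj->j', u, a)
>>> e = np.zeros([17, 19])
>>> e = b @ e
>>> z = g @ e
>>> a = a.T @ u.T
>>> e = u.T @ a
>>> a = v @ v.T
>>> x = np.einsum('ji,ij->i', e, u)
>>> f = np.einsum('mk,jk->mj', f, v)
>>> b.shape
(3, 17)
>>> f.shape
(19, 23)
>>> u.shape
(23, 19)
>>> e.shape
(19, 23)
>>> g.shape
(3, 3)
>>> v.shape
(23, 19)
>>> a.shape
(23, 23)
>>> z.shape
(3, 19)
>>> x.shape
(23,)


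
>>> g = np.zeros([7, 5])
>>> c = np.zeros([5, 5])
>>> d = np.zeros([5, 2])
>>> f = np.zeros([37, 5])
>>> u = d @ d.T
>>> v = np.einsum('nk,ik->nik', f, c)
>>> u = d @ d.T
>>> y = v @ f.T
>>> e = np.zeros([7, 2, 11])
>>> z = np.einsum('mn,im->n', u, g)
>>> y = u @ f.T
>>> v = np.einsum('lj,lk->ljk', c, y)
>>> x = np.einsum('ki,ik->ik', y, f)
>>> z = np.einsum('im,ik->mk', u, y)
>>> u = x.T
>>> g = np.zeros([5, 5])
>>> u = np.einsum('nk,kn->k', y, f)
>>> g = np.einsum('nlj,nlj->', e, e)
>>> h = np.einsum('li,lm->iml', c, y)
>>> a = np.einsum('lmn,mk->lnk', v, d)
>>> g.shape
()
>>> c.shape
(5, 5)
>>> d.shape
(5, 2)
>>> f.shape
(37, 5)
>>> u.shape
(37,)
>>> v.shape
(5, 5, 37)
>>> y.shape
(5, 37)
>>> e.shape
(7, 2, 11)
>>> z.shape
(5, 37)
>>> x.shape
(37, 5)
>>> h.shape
(5, 37, 5)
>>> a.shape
(5, 37, 2)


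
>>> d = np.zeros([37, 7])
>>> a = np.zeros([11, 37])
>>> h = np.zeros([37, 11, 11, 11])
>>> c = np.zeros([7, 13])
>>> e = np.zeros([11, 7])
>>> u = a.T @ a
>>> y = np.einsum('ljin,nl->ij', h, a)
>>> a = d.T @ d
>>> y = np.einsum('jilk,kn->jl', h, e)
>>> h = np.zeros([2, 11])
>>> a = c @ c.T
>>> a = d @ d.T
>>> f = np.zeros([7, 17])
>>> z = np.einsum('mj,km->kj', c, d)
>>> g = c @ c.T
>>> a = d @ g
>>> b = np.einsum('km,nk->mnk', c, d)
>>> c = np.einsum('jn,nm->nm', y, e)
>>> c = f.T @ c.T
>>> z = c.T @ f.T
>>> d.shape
(37, 7)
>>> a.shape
(37, 7)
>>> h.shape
(2, 11)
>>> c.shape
(17, 11)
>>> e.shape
(11, 7)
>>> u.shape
(37, 37)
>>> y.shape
(37, 11)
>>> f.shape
(7, 17)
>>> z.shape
(11, 7)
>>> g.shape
(7, 7)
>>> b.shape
(13, 37, 7)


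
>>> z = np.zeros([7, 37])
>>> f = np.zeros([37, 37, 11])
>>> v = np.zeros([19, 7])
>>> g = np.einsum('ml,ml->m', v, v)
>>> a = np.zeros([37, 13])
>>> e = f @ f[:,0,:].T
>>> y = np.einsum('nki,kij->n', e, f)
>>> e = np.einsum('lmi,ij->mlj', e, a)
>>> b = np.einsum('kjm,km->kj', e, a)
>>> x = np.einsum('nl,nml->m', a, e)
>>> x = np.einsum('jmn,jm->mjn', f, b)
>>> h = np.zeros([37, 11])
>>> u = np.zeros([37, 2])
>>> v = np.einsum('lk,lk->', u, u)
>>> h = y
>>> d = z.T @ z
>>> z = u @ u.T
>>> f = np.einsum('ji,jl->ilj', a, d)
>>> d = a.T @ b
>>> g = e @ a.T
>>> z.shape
(37, 37)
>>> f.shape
(13, 37, 37)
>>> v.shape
()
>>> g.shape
(37, 37, 37)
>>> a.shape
(37, 13)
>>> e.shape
(37, 37, 13)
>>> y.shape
(37,)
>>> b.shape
(37, 37)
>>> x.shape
(37, 37, 11)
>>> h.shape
(37,)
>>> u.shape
(37, 2)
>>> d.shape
(13, 37)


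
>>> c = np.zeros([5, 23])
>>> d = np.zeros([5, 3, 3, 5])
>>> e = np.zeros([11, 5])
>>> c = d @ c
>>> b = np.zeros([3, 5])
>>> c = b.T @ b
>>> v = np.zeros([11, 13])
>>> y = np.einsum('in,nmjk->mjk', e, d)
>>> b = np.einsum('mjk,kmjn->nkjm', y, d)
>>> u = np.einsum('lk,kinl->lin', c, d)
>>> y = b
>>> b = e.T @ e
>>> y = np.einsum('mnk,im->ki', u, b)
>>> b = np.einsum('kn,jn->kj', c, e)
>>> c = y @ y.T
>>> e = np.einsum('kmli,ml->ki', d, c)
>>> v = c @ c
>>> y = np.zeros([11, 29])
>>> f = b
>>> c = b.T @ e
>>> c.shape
(11, 5)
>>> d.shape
(5, 3, 3, 5)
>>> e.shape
(5, 5)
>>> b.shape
(5, 11)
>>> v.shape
(3, 3)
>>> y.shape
(11, 29)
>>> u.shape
(5, 3, 3)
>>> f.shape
(5, 11)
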